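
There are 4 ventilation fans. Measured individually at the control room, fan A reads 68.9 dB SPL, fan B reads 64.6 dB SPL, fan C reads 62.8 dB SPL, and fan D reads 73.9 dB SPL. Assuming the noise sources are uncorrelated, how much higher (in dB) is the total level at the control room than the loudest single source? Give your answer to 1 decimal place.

1.8 dB

Add the sources as powers (linear), then convert back to dB:
L_total = 10·log₁₀(10^(68.9/10) + 10^(64.6/10) + 10^(62.8/10) + 10^(73.9/10)) = 75.69 dB SPL.
Excess over the loudest (73.9 dB): 75.69 − 73.9 = 1.8 dB.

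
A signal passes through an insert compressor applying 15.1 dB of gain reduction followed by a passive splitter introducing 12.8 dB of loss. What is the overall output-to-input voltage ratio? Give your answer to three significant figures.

0.0403

Net gain = (−15.1) + (−12.8) = -27.9 dB.
Voltage ratio = 10^(-27.9/20) = 0.0403.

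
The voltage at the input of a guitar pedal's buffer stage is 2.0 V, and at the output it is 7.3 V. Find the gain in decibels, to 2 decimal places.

11.25 dB

For a voltage ratio, dB = 20·log₁₀(V₂/V₁).
20·log₁₀(7.3/2.0) = 20·log₁₀(3.650) = 11.25 dB.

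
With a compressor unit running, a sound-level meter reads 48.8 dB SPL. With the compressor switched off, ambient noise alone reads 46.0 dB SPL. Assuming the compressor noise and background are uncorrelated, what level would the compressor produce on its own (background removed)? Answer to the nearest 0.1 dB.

45.6 dB SPL

Remove the background by subtracting linear intensities:
L_src = 10·log₁₀(10^(48.8/10) − 10^(46.0/10)) = 10·log₁₀(36050) = 45.6 dB SPL.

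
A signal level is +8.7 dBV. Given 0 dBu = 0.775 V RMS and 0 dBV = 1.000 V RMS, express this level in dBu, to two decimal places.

+10.91 dBu

The offset between the scales is 20·log₁₀(0.775/1.000) = −2.214 dB.
So dBu = +8.7 + 2.214 = +10.91 dBu.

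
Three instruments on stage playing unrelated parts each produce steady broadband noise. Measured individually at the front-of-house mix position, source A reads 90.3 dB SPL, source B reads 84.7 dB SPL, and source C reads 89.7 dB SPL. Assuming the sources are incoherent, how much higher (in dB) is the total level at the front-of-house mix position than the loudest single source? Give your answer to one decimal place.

Incoherent sources sum as intensities:
L_total = 10·log₁₀(10^(90.3/10) + 10^(84.7/10) + 10^(89.7/10)) = 93.62 dB SPL.
Excess over the loudest (90.3 dB): 93.62 − 90.3 = 3.3 dB.

3.3 dB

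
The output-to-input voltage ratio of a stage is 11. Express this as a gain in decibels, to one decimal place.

20.8 dB

For a voltage ratio, dB = 20·log₁₀(V₂/V₁).
20·log₁₀(11) = 20.8 dB.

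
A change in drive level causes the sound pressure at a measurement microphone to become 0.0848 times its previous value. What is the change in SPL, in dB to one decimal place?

Sound pressure is an amplitude quantity: ΔL = 20·log₁₀(p₂/p₁).
20·log₁₀(0.0848) = -21.4 dB.

-21.4 dB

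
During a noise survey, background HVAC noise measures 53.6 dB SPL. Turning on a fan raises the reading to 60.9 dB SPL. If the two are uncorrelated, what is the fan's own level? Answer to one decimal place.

Subtract intensities: L_src = 10·log₁₀(10^(L_total/10) − 10^(L_bg/10)).
L_src = 10·log₁₀(10^(60.9/10) − 10^(53.6/10)) = 10·log₁₀(1001000) = 60.0 dB SPL.

60.0 dB SPL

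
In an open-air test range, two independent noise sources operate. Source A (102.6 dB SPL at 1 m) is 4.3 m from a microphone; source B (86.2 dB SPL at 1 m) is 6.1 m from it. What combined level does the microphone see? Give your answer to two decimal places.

At the listener: L_A = 102.6 − 20·log₁₀(4.3) = 89.931 dB; L_B = 86.2 − 20·log₁₀(6.1) = 70.493 dB.
Combined: 10·log₁₀(10^(89.931/10)+10^(70.493/10)) = 89.98 dB SPL.

89.98 dB SPL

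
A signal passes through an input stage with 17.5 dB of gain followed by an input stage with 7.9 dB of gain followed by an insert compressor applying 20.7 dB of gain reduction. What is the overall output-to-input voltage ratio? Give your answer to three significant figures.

1.72

Net gain = 17.5 + 7.9 + (−20.7) = 4.7 dB.
Voltage ratio = 10^(4.7/20) = 1.72.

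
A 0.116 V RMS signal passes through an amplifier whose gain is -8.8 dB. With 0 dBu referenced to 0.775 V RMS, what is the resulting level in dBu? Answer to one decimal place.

Input level: 20·log₁₀(0.116/0.775) = -16.50 dBu.
Output: -16.50 − 8.8 = -25.3 dBu.

-25.3 dBu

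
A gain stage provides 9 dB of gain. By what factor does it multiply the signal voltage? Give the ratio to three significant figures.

2.82

Voltage ratio = 10^(dB/20).
10^(9/20) = 10^(0.4500) = 2.82.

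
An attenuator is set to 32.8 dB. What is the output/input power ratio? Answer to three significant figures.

Power ratio = 10^(dB/10).
10^(-32.8/10) = 10^(-3.280) = 0.000525.

0.000525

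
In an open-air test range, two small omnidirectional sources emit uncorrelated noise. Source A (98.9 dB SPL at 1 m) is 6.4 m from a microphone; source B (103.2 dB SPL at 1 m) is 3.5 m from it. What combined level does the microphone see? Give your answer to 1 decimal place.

At the listener: L_A = 98.9 − 20·log₁₀(6.4) = 82.78 dB; L_B = 103.2 − 20·log₁₀(3.5) = 92.32 dB.
Combined: 10·log₁₀(10^(82.78/10)+10^(92.32/10)) = 92.8 dB SPL.

92.8 dB SPL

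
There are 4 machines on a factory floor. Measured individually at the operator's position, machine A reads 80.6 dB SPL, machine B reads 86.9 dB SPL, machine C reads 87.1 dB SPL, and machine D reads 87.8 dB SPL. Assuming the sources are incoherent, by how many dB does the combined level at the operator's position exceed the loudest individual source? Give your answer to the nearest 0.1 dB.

Add the sources as powers (linear), then convert back to dB:
L_total = 10·log₁₀(10^(80.6/10) + 10^(86.9/10) + 10^(87.1/10) + 10^(87.8/10)) = 92.36 dB SPL.
Excess over the loudest (87.8 dB): 92.36 − 87.8 = 4.6 dB.

4.6 dB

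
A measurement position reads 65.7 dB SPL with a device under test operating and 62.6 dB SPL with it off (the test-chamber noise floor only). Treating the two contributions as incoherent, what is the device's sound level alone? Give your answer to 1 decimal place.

Subtract intensities: L_src = 10·log₁₀(10^(L_total/10) − 10^(L_bg/10)).
L_src = 10·log₁₀(10^(65.7/10) − 10^(62.6/10)) = 10·log₁₀(1896000) = 62.8 dB SPL.

62.8 dB SPL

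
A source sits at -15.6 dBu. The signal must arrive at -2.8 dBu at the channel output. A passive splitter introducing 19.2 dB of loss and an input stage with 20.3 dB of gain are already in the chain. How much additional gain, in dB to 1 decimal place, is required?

The required make-up gain is the shortfall in the dB sum.
G = -2.8 − (-15.6) + 19.2 − 20.3 = 11.7 dB.

11.7 dB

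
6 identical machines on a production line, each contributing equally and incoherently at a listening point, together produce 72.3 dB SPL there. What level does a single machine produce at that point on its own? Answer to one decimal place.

6 equal incoherent sources add 10·log₁₀(6) = 7.78 dB over one source.
L_one = 72.3 − 7.78 = 64.5 dB SPL.

64.5 dB SPL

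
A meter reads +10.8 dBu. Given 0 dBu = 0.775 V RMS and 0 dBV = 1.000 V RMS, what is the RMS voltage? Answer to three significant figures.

2.69 V

V = 0.775 V × 10^(+10.8/20).
= 0.775 × 3.467 = 2.69 V.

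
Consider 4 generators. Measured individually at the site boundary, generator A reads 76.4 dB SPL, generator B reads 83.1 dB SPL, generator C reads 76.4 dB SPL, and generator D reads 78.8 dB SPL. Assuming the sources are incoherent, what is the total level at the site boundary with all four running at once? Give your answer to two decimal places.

85.65 dB SPL

Incoherent sources sum as intensities:
L_total = 10·log₁₀(10^(76.4/10) + 10^(83.1/10) + 10^(76.4/10) + 10^(78.8/10)) = 10·log₁₀(367300000) = 85.65 dB SPL.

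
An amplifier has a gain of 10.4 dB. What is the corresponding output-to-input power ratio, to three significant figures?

11.0

Power ratio = 10^(dB/10).
10^(10.4/10) = 10^(1.040) = 11.0.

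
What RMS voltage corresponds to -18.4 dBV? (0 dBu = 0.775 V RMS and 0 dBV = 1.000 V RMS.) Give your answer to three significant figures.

V = 1.000 V × 10^(-18.4/20).
= 1.000 × 0.1202 = 0.120 V.

0.120 V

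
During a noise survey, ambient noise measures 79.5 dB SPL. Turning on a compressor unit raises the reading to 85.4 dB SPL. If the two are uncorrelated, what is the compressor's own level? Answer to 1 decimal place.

Background correction is a power subtraction:
L_src = 10·log₁₀(10^(85.4/10) − 10^(79.5/10)) = 10·log₁₀(257600000) = 84.1 dB SPL.

84.1 dB SPL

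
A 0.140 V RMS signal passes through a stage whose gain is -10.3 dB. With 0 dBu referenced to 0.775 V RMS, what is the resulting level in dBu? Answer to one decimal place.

-25.2 dBu

Input level: 20·log₁₀(0.140/0.775) = -14.86 dBu.
Output: -14.86 − 10.3 = -25.2 dBu.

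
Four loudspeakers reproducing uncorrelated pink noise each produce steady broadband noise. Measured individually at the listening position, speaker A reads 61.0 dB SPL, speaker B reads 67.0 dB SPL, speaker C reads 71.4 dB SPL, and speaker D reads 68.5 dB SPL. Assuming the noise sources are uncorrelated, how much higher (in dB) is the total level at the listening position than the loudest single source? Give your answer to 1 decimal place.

2.9 dB

Uncorrelated sources add in intensity (power), not in dB.
L_total = 10·log₁₀(10^(61.0/10) + 10^(67.0/10) + 10^(71.4/10) + 10^(68.5/10)) = 74.34 dB SPL.
Excess over the loudest (71.4 dB): 74.34 − 71.4 = 2.9 dB.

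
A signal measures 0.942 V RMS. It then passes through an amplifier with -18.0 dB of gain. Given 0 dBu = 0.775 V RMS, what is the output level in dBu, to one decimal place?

Input level: 20·log₁₀(0.942/0.775) = 1.69 dBu.
Output: 1.69 − 18.0 = -16.3 dBu.

-16.3 dBu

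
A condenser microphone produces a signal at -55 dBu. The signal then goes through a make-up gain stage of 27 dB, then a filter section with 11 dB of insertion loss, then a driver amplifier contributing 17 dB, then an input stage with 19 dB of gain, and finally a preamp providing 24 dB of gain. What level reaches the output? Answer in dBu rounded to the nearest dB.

Gain stages sum in dB:
-55 + 27 − 11 + 17 + 19 + 24 = +21 dBu.

+21 dBu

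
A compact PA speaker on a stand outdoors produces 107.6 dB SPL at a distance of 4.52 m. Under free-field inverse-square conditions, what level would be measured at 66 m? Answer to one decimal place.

84.3 dB SPL

For a point source in a free field, ΔL = −20·log₁₀(d₂/d₁).
ΔL = −20·log₁₀(66/4.52) = -23.29 dB, so L₂ = 107.6 + (-23.29) = 84.3 dB SPL.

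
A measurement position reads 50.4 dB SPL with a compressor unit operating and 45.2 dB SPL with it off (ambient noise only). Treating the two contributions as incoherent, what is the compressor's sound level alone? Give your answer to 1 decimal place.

48.8 dB SPL

Subtract intensities: L_src = 10·log₁₀(10^(L_total/10) − 10^(L_bg/10)).
L_src = 10·log₁₀(10^(50.4/10) − 10^(45.2/10)) = 10·log₁₀(76530) = 48.8 dB SPL.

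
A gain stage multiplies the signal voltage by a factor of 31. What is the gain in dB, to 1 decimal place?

For a voltage ratio, dB = 20·log₁₀(V₂/V₁).
20·log₁₀(31) = 29.8 dB.

29.8 dB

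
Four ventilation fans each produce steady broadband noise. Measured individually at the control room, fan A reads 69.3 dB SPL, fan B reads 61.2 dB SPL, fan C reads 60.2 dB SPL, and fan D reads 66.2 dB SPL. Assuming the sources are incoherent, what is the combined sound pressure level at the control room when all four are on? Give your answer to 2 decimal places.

Incoherent sources sum as intensities:
L_total = 10·log₁₀(10^(69.3/10) + 10^(61.2/10) + 10^(60.2/10) + 10^(66.2/10)) = 10·log₁₀(15050000) = 71.77 dB SPL.

71.77 dB SPL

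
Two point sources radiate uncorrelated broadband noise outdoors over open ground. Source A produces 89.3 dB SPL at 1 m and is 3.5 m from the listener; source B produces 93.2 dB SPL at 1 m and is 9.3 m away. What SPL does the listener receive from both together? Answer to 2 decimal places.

At the listener: L_A = 89.3 − 20·log₁₀(3.5) = 78.419 dB; L_B = 93.2 − 20·log₁₀(9.3) = 73.830 dB.
Combined: 10·log₁₀(10^(78.419/10)+10^(73.830/10)) = 79.71 dB SPL.

79.71 dB SPL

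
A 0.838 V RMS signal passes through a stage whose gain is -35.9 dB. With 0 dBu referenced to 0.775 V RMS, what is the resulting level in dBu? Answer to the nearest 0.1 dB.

-35.2 dBu

Input level: 20·log₁₀(0.838/0.775) = 0.68 dBu.
Output: 0.68 − 35.9 = -35.2 dBu.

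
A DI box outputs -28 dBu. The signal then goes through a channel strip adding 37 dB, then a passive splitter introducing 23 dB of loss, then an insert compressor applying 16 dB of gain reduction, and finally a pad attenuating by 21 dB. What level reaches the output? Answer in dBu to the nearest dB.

-51 dBu

In dB, series stages simply add:
-28 + 37 − 23 − 16 − 21 = -51 dBu.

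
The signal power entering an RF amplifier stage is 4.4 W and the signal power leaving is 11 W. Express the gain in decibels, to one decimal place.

4.0 dB

Power is a power quantity, so gain = 10·log₁₀(P_out/P_in).
10·log₁₀(11/4.4) = 10·log₁₀(2.500) = 4.0 dB.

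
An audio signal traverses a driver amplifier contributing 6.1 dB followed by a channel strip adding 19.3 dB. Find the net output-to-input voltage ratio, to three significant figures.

18.6

Net gain = 6.1 + 19.3 = 25.4 dB.
Voltage ratio = 10^(25.4/20) = 18.6.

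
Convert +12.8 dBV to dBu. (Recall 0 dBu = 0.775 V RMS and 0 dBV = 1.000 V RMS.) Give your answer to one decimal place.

+15.0 dBu

The offset between the scales is 20·log₁₀(0.775/1.000) = −2.214 dB.
So dBu = +12.8 + 2.214 = +15.0 dBu.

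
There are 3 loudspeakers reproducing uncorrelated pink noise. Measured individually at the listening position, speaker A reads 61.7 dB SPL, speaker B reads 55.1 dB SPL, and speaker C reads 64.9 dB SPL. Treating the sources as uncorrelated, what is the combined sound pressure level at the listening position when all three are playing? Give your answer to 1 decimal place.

66.9 dB SPL

Add the sources as powers (linear), then convert back to dB:
L_total = 10·log₁₀(10^(61.7/10) + 10^(55.1/10) + 10^(64.9/10)) = 10·log₁₀(4893000) = 66.9 dB SPL.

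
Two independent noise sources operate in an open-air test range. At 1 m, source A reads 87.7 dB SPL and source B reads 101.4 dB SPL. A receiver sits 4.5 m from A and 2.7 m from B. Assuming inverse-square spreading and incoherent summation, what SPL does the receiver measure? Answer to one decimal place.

92.8 dB SPL

At the listener: L_A = 87.7 − 20·log₁₀(4.5) = 74.64 dB; L_B = 101.4 − 20·log₁₀(2.7) = 92.77 dB.
Combined: 10·log₁₀(10^(74.64/10)+10^(92.77/10)) = 92.8 dB SPL.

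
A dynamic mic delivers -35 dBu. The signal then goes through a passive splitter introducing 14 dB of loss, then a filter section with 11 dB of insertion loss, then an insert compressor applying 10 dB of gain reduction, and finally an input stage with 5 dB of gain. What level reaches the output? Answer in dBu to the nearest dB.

-65 dBu

Cascaded gains and losses add directly in dB.
-35 − 14 − 11 − 10 + 5 = -65 dBu.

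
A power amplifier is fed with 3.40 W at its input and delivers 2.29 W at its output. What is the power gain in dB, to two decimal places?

-1.72 dB

For a power ratio, dB = 10·log₁₀(P₂/P₁).
10·log₁₀(2.29/3.40) = 10·log₁₀(0.6735) = -1.72 dB.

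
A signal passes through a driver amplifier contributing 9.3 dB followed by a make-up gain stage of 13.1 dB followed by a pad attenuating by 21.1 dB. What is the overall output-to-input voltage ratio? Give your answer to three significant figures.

1.16

Net gain = 9.3 + 13.1 + (−21.1) = 1.3 dB.
Voltage ratio = 10^(1.3/20) = 1.16.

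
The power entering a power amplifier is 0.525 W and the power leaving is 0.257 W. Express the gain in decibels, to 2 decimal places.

-3.10 dB

Power is a power quantity, so gain = 10·log₁₀(P_out/P_in).
10·log₁₀(0.257/0.525) = 10·log₁₀(0.4895) = -3.10 dB.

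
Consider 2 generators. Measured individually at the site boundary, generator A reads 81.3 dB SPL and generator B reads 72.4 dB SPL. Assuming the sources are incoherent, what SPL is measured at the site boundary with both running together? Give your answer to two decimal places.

81.83 dB SPL

Uncorrelated sources add in intensity (power), not in dB.
L_total = 10·log₁₀(10^(81.3/10) + 10^(72.4/10)) = 10·log₁₀(152300000) = 81.83 dB SPL.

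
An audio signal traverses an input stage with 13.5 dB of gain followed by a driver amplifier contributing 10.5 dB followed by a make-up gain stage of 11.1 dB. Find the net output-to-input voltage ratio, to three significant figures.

Net gain = 13.5 + 10.5 + 11.1 = 35.1 dB.
Voltage ratio = 10^(35.1/20) = 56.9.

56.9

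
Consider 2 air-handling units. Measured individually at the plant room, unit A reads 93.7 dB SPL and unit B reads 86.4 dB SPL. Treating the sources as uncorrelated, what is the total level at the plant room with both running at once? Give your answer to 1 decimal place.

Uncorrelated sources add in intensity (power), not in dB.
L_total = 10·log₁₀(10^(93.7/10) + 10^(86.4/10)) = 10·log₁₀(2781000000) = 94.4 dB SPL.

94.4 dB SPL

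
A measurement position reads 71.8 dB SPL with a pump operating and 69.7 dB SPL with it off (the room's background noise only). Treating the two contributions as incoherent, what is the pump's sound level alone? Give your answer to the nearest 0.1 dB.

Background correction is a power subtraction:
L_src = 10·log₁₀(10^(71.8/10) − 10^(69.7/10)) = 10·log₁₀(5803000) = 67.6 dB SPL.

67.6 dB SPL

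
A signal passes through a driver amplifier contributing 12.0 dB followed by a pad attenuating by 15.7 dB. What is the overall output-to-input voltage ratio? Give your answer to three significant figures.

Net gain = 12.0 + (−15.7) = -3.7 dB.
Voltage ratio = 10^(-3.7/20) = 0.653.

0.653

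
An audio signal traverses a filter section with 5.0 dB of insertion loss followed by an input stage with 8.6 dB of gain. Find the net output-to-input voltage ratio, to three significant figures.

1.51

Net gain = (−5.0) + 8.6 = 3.6 dB.
Voltage ratio = 10^(3.6/20) = 1.51.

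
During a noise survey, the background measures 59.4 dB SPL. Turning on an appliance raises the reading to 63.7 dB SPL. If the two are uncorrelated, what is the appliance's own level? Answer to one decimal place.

61.7 dB SPL

Background correction is a power subtraction:
L_src = 10·log₁₀(10^(63.7/10) − 10^(59.4/10)) = 10·log₁₀(1473000) = 61.7 dB SPL.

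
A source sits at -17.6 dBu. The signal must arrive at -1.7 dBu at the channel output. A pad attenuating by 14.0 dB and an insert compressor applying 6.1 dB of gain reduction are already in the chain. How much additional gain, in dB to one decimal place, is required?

36.0 dB

The required make-up gain is the shortfall in the dB sum.
G = -1.7 − (-17.6) + 14.0 + 6.1 = 36.0 dB.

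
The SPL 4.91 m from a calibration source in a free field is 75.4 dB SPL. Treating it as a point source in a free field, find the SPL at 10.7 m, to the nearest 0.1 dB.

68.6 dB SPL

Free-field point source: level drops by 20·log₁₀ of the distance ratio.
ΔL = −20·log₁₀(10.7/4.91) = -6.77 dB, so L₂ = 75.4 + (-6.77) = 68.6 dB SPL.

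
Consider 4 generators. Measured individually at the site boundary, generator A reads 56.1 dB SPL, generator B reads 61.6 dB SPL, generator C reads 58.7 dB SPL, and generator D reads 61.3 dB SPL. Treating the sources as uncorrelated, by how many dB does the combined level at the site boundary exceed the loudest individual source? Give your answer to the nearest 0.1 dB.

4.4 dB

Add the sources as powers (linear), then convert back to dB:
L_total = 10·log₁₀(10^(56.1/10) + 10^(61.6/10) + 10^(58.7/10) + 10^(61.3/10)) = 65.96 dB SPL.
Excess over the loudest (61.6 dB): 65.96 − 61.6 = 4.4 dB.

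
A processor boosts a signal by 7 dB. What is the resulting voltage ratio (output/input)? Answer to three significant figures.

2.24

Voltage ratio = 10^(dB/20).
10^(7/20) = 10^(0.3500) = 2.24.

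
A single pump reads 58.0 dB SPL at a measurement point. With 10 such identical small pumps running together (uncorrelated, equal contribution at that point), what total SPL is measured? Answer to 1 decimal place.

68.0 dB SPL

10 equal incoherent sources raise the level by 10·log₁₀(10) = 10.00 dB.
L_total = 58.0 + 10.00 = 68.0 dB SPL.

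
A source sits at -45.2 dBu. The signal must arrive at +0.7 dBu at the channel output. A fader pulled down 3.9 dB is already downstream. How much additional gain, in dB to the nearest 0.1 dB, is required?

The required make-up gain is the shortfall in the dB sum.
G = +0.7 − (-45.2) + 3.9 = 49.8 dB.

49.8 dB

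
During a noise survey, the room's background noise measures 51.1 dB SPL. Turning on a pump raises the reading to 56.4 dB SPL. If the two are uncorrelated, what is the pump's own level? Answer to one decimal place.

Subtract intensities: L_src = 10·log₁₀(10^(L_total/10) − 10^(L_bg/10)).
L_src = 10·log₁₀(10^(56.4/10) − 10^(51.1/10)) = 10·log₁₀(307700) = 54.9 dB SPL.

54.9 dB SPL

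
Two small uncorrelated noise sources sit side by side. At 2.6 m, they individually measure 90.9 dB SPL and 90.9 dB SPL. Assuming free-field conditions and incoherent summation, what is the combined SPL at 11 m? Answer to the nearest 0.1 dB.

81.4 dB SPL

Combined at 2.6 m: 10·log₁₀(10^(90.9/10)+10^(90.9/10)) = 93.91 dB SPL.
Then apply −20·log₁₀(11/2.6) = -12.53 dB → 81.4 dB SPL.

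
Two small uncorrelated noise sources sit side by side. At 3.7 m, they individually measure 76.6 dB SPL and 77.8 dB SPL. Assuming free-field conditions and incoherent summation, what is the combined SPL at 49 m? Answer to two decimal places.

Combined at 3.7 m: 10·log₁₀(10^(76.6/10)+10^(77.8/10)) = 80.252 dB SPL.
Then apply −20·log₁₀(49/3.7) = -22.440 dB → 57.81 dB SPL.

57.81 dB SPL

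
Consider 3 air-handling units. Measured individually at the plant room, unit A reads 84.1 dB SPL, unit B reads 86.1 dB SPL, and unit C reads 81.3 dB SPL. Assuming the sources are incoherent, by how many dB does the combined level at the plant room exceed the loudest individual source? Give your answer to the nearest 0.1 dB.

Add the sources as powers (linear), then convert back to dB:
L_total = 10·log₁₀(10^(84.1/10) + 10^(86.1/10) + 10^(81.3/10)) = 89.03 dB SPL.
Excess over the loudest (86.1 dB): 89.03 − 86.1 = 2.9 dB.

2.9 dB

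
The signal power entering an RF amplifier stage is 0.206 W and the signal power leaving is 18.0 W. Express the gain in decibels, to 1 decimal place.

Power ratio → dB uses the 10·log₁₀ form:
10·log₁₀(18.0/0.206) = 10·log₁₀(87.38) = 19.4 dB.

19.4 dB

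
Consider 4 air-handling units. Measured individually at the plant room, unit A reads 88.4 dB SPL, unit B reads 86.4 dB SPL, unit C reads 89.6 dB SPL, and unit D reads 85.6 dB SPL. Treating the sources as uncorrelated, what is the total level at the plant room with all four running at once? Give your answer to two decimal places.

93.81 dB SPL

Incoherent sources sum as intensities:
L_total = 10·log₁₀(10^(88.4/10) + 10^(86.4/10) + 10^(89.6/10) + 10^(85.6/10)) = 10·log₁₀(2403000000) = 93.81 dB SPL.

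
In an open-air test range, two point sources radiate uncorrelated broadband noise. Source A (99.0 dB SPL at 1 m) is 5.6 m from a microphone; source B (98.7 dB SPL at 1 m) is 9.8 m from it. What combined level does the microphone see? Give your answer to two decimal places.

85.19 dB SPL

At the listener: L_A = 99.0 − 20·log₁₀(5.6) = 84.036 dB; L_B = 98.7 − 20·log₁₀(9.8) = 78.875 dB.
Combined: 10·log₁₀(10^(84.036/10)+10^(78.875/10)) = 85.19 dB SPL.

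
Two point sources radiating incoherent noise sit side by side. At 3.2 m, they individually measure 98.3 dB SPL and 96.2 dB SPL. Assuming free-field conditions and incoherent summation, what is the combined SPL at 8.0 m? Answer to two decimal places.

Combined at 3.2 m: 10·log₁₀(10^(98.3/10)+10^(96.2/10)) = 100.386 dB SPL.
Then apply −20·log₁₀(8.0/3.2) = -7.959 dB → 92.43 dB SPL.

92.43 dB SPL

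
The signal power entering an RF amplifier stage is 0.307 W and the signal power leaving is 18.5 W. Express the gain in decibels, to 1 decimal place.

Power is a power quantity, so gain = 10·log₁₀(P_out/P_in).
10·log₁₀(18.5/0.307) = 10·log₁₀(60.26) = 17.8 dB.

17.8 dB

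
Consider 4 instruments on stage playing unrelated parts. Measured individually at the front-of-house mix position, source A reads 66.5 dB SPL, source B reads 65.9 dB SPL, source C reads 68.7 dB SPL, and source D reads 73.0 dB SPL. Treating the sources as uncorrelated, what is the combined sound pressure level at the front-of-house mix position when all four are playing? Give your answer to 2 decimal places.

75.53 dB SPL

Add the sources as powers (linear), then convert back to dB:
L_total = 10·log₁₀(10^(66.5/10) + 10^(65.9/10) + 10^(68.7/10) + 10^(73.0/10)) = 10·log₁₀(35720000) = 75.53 dB SPL.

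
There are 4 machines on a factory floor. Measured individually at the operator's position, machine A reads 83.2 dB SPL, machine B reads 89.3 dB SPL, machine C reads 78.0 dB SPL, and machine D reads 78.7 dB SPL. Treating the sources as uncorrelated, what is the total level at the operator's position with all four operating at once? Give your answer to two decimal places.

90.78 dB SPL

Uncorrelated sources add in intensity (power), not in dB.
L_total = 10·log₁₀(10^(83.2/10) + 10^(89.3/10) + 10^(78.0/10) + 10^(78.7/10)) = 10·log₁₀(1197000000) = 90.78 dB SPL.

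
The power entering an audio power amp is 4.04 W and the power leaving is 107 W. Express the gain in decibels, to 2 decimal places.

Power is a power quantity, so gain = 10·log₁₀(P_out/P_in).
10·log₁₀(107/4.04) = 10·log₁₀(26.49) = 14.23 dB.

14.23 dB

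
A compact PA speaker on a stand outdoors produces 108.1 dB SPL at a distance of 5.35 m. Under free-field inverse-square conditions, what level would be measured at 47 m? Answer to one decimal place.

Inverse-square spreading gives ΔL = −20·log₁₀(d₂/d₁).
ΔL = −20·log₁₀(47/5.35) = -18.87 dB, so L₂ = 108.1 + (-18.87) = 89.2 dB SPL.

89.2 dB SPL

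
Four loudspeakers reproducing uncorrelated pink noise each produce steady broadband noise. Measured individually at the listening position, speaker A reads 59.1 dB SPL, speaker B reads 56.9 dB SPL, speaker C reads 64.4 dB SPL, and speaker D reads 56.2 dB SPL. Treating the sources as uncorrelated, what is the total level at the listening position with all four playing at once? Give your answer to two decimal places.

Add the sources as powers (linear), then convert back to dB:
L_total = 10·log₁₀(10^(59.1/10) + 10^(56.9/10) + 10^(64.4/10) + 10^(56.2/10)) = 10·log₁₀(4474000) = 66.51 dB SPL.

66.51 dB SPL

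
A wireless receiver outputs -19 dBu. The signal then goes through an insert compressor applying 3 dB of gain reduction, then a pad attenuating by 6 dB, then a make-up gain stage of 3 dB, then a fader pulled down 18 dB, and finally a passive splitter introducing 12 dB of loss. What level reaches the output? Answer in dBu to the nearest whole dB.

-55 dBu

In dB, series stages simply add:
-19 − 3 − 6 + 3 − 18 − 12 = -55 dBu.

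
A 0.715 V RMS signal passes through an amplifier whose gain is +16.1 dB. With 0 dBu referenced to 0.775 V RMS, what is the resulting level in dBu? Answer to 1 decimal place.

Input level: 20·log₁₀(0.715/0.775) = -0.70 dBu.
Output: -0.70 + 16.1 = +15.4 dBu.

+15.4 dBu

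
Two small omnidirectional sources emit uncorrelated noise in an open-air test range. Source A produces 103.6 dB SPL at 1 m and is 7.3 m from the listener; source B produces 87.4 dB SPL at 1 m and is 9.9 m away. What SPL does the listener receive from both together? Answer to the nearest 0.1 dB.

At the listener: L_A = 103.6 − 20·log₁₀(7.3) = 86.33 dB; L_B = 87.4 − 20·log₁₀(9.9) = 67.49 dB.
Combined: 10·log₁₀(10^(86.33/10)+10^(67.49/10)) = 86.4 dB SPL.

86.4 dB SPL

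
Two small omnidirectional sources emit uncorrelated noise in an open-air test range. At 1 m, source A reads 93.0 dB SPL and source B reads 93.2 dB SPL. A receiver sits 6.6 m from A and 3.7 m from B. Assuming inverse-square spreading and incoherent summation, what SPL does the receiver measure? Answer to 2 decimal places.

At the listener: L_A = 93.0 − 20·log₁₀(6.6) = 76.609 dB; L_B = 93.2 − 20·log₁₀(3.7) = 81.836 dB.
Combined: 10·log₁₀(10^(76.609/10)+10^(81.836/10)) = 82.98 dB SPL.

82.98 dB SPL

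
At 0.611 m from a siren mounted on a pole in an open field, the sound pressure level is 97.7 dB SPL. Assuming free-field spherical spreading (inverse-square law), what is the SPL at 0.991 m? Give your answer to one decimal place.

For a point source in a free field, ΔL = −20·log₁₀(d₂/d₁).
ΔL = −20·log₁₀(0.991/0.611) = -4.20 dB, so L₂ = 97.7 + (-4.20) = 93.5 dB SPL.

93.5 dB SPL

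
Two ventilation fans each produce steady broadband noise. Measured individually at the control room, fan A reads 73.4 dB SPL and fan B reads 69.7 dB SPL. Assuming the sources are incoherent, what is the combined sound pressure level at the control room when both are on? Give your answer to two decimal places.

Add the sources as powers (linear), then convert back to dB:
L_total = 10·log₁₀(10^(73.4/10) + 10^(69.7/10)) = 10·log₁₀(31210000) = 74.94 dB SPL.

74.94 dB SPL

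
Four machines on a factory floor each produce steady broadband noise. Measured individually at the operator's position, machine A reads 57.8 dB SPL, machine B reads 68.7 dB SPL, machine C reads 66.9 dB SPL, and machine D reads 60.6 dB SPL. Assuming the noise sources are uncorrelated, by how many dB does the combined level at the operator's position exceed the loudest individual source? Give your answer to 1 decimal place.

2.8 dB

Incoherent sources sum as intensities:
L_total = 10·log₁₀(10^(57.8/10) + 10^(68.7/10) + 10^(66.9/10) + 10^(60.6/10)) = 71.48 dB SPL.
Excess over the loudest (68.7 dB): 71.48 − 68.7 = 2.8 dB.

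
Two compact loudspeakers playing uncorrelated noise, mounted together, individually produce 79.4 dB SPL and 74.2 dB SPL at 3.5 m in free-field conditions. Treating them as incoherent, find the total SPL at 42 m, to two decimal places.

Combined at 3.5 m: 10·log₁₀(10^(79.4/10)+10^(74.2/10)) = 80.546 dB SPL.
Then apply −20·log₁₀(42/3.5) = -21.584 dB → 58.96 dB SPL.

58.96 dB SPL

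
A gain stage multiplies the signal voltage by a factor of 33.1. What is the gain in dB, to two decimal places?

30.40 dB

Voltage is an amplitude quantity, so gain = 20·log₁₀(V_out/V_in).
20·log₁₀(33.1) = 30.40 dB.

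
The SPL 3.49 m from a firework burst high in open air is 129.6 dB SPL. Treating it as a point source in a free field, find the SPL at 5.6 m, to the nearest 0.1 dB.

125.5 dB SPL

Inverse-square spreading gives ΔL = −20·log₁₀(d₂/d₁).
ΔL = −20·log₁₀(5.6/3.49) = -4.11 dB, so L₂ = 129.6 + (-4.11) = 125.5 dB SPL.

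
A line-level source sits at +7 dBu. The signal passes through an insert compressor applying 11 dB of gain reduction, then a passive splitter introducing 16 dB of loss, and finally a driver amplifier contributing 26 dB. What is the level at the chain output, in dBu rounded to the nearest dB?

+6 dBu

In dB, series stages simply add:
+7 − 11 − 16 + 26 = +6 dBu.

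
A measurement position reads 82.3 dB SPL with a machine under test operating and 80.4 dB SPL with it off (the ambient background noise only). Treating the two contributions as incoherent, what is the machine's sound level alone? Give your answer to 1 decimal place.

77.8 dB SPL

Remove the background by subtracting linear intensities:
L_src = 10·log₁₀(10^(82.3/10) − 10^(80.4/10)) = 10·log₁₀(60180000) = 77.8 dB SPL.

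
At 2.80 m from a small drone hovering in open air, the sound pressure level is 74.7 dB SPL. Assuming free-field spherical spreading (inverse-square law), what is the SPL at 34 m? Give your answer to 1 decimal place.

For a point source in a free field, ΔL = −20·log₁₀(d₂/d₁).
ΔL = −20·log₁₀(34/2.80) = -21.69 dB, so L₂ = 74.7 + (-21.69) = 53.0 dB SPL.

53.0 dB SPL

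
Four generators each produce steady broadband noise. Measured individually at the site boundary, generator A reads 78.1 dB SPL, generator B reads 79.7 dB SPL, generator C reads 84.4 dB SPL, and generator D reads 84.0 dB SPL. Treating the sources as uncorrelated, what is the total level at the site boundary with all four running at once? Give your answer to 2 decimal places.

Incoherent sources sum as intensities:
L_total = 10·log₁₀(10^(78.1/10) + 10^(79.7/10) + 10^(84.4/10) + 10^(84.0/10)) = 10·log₁₀(684500000) = 88.35 dB SPL.

88.35 dB SPL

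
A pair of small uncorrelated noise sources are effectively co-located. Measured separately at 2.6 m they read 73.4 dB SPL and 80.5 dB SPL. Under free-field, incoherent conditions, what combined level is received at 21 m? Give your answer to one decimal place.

63.1 dB SPL

Combined at 2.6 m: 10·log₁₀(10^(73.4/10)+10^(80.5/10)) = 81.27 dB SPL.
Then apply −20·log₁₀(21/2.6) = -18.14 dB → 63.1 dB SPL.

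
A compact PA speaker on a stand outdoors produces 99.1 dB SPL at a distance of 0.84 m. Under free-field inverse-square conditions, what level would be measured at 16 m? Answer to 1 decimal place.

73.5 dB SPL

Free-field point source: level drops by 20·log₁₀ of the distance ratio.
ΔL = −20·log₁₀(16/0.84) = -25.60 dB, so L₂ = 99.1 + (-25.60) = 73.5 dB SPL.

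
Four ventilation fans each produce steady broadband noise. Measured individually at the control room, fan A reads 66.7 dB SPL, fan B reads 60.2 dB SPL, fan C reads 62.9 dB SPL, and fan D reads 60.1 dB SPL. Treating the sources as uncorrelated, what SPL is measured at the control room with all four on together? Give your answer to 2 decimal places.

69.39 dB SPL

Incoherent sources sum as intensities:
L_total = 10·log₁₀(10^(66.7/10) + 10^(60.2/10) + 10^(62.9/10) + 10^(60.1/10)) = 10·log₁₀(8698000) = 69.39 dB SPL.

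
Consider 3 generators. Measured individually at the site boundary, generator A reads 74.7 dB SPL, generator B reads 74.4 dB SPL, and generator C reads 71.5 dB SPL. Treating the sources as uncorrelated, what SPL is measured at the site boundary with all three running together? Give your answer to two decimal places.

78.52 dB SPL

Uncorrelated sources add in intensity (power), not in dB.
L_total = 10·log₁₀(10^(74.7/10) + 10^(74.4/10) + 10^(71.5/10)) = 10·log₁₀(71180000) = 78.52 dB SPL.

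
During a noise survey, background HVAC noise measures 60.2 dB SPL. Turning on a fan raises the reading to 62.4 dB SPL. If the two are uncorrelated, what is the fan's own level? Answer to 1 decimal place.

58.4 dB SPL

Background correction is a power subtraction:
L_src = 10·log₁₀(10^(62.4/10) − 10^(60.2/10)) = 10·log₁₀(690700) = 58.4 dB SPL.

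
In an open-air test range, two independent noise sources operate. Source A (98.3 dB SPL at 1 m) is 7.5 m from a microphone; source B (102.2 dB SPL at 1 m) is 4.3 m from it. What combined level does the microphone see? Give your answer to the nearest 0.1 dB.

At the listener: L_A = 98.3 − 20·log₁₀(7.5) = 80.80 dB; L_B = 102.2 − 20·log₁₀(4.3) = 89.53 dB.
Combined: 10·log₁₀(10^(80.80/10)+10^(89.53/10)) = 90.1 dB SPL.

90.1 dB SPL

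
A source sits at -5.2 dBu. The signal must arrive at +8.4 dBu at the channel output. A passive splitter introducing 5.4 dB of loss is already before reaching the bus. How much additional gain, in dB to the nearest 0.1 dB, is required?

The required make-up gain is the shortfall in the dB sum.
G = +8.4 − (-5.2) + 5.4 = 19.0 dB.

19.0 dB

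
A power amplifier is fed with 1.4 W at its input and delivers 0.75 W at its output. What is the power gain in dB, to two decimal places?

Power ratio → dB uses the 10·log₁₀ form:
10·log₁₀(0.75/1.4) = 10·log₁₀(0.5357) = -2.71 dB.

-2.71 dB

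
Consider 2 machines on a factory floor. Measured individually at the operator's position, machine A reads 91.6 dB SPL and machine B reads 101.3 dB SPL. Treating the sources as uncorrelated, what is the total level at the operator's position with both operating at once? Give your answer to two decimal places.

101.74 dB SPL

Incoherent sources sum as intensities:
L_total = 10·log₁₀(10^(91.6/10) + 10^(101.3/10)) = 10·log₁₀(14935000000) = 101.74 dB SPL.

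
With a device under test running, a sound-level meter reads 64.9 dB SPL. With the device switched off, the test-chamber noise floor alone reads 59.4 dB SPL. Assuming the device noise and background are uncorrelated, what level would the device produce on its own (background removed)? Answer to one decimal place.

63.5 dB SPL

Remove the background by subtracting linear intensities:
L_src = 10·log₁₀(10^(64.9/10) − 10^(59.4/10)) = 10·log₁₀(2219000) = 63.5 dB SPL.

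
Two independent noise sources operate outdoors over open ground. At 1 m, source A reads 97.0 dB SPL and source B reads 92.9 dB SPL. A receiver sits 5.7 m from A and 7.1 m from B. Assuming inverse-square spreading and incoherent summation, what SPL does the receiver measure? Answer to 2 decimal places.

At the listener: L_A = 97.0 − 20·log₁₀(5.7) = 81.883 dB; L_B = 92.9 − 20·log₁₀(7.1) = 75.875 dB.
Combined: 10·log₁₀(10^(81.883/10)+10^(75.875/10)) = 82.85 dB SPL.

82.85 dB SPL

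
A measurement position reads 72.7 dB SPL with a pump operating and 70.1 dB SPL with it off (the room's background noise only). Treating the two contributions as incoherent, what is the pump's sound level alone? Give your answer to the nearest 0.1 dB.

69.2 dB SPL

Subtract intensities: L_src = 10·log₁₀(10^(L_total/10) − 10^(L_bg/10)).
L_src = 10·log₁₀(10^(72.7/10) − 10^(70.1/10)) = 10·log₁₀(8388000) = 69.2 dB SPL.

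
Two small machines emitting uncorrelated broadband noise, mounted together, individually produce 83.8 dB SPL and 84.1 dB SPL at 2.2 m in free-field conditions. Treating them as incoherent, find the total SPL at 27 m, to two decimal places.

Combined at 2.2 m: 10·log₁₀(10^(83.8/10)+10^(84.1/10)) = 86.963 dB SPL.
Then apply −20·log₁₀(27/2.2) = -21.779 dB → 65.18 dB SPL.

65.18 dB SPL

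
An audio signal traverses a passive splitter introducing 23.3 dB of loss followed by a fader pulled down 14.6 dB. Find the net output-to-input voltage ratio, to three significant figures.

0.0127

Net gain = (−23.3) + (−14.6) = -37.9 dB.
Voltage ratio = 10^(-37.9/20) = 0.0127.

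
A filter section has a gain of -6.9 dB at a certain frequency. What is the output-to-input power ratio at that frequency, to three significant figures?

0.204

Power ratio = 10^(dB/10).
10^(-6.9/10) = 10^(-0.6900) = 0.204.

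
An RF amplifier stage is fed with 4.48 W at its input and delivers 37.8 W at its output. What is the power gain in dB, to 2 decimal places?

Power ratio → dB uses the 10·log₁₀ form:
10·log₁₀(37.8/4.48) = 10·log₁₀(8.437) = 9.26 dB.

9.26 dB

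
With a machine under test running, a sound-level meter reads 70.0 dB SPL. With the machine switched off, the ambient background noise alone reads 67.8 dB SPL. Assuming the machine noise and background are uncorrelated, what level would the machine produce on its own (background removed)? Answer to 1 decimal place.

66.0 dB SPL

Subtract intensities: L_src = 10·log₁₀(10^(L_total/10) − 10^(L_bg/10)).
L_src = 10·log₁₀(10^(70.0/10) − 10^(67.8/10)) = 10·log₁₀(3974000) = 66.0 dB SPL.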